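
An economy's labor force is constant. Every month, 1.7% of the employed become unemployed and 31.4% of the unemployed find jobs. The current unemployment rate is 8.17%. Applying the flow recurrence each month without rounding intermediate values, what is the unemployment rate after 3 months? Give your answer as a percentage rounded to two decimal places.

With a fixed labor force, u_{t+1} = u_t + s·(1−u_t) − f·u_t = u_t·(1−s−f) + s.
Here 1−s−f = 0.669 and s = 0.017.
u_1 = 0.081700 × 0.669 + 0.017 = 0.071657.
u_2 = 0.071657 × 0.669 + 0.017 = 0.064939.
u_3 = 0.064939 × 0.669 + 0.017 = 0.060444.

Unemployment rate after three months ≈ 6.04%.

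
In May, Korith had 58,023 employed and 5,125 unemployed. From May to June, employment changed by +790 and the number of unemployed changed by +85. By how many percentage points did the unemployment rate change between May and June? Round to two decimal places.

May: labor force = 58,023 + 5,125 = 63,148; u = 5,125/63,148 = 8.12%.
June: labor force = 58,813 + 5,210 = 64,023; u = 5,210/64,023 = 8.14%.
Change = 8.14% − 8.12% = +0.02 pp.

The unemployment rate changed by +0.02 percentage points.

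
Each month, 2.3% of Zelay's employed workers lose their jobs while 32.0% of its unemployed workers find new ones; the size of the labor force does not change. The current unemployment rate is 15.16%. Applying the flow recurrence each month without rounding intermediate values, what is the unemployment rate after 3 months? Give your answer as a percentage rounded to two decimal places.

With a fixed labor force, u_{t+1} = u_t + s·(1−u_t) − f·u_t = u_t·(1−s−f) + s.
Here 1−s−f = 0.657 and s = 0.023.
u_1 = 0.151600 × 0.657 + 0.023 = 0.122601.
u_2 = 0.122601 × 0.657 + 0.023 = 0.103549.
u_3 = 0.103549 × 0.657 + 0.023 = 0.091032.

Unemployment rate after three months ≈ 9.10%.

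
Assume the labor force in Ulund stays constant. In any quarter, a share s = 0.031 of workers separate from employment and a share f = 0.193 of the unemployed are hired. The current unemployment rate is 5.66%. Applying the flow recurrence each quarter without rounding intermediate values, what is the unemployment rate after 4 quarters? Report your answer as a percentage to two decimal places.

Unemployment rate after four quarters ≈ 10.87%.

With a fixed labor force, u_{t+1} = u_t + s·(1−u_t) − f·u_t = u_t·(1−s−f) + s.
Here 1−s−f = 0.776 and s = 0.031.
u_1 = 0.056600 × 0.776 + 0.031 = 0.074922.
u_2 = 0.074922 × 0.776 + 0.031 = 0.089139.
u_3 = 0.089139 × 0.776 + 0.031 = 0.100172.
u_4 = 0.100172 × 0.776 + 0.031 = 0.108733.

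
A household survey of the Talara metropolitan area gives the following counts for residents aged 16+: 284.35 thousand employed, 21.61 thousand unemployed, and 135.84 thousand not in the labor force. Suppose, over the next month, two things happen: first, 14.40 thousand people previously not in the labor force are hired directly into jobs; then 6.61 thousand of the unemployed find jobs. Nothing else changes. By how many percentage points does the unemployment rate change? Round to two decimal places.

Initially, labor force = 284.35 + 21.61 = 305.96 thousand, so u = 21.61/305.96 = 7.06%.
After the first change, employed and labor force both rise by 14.40; unemployed unchanged → E = 298.75, U = 21.61, labor force = 320.36 thousand.
After the second change, unemployed falls and employed rises by 6.61; labor force unchanged → E = 305.36, U = 15.00, labor force = 320.36 thousand.
New unemployment rate = 15.00 / 320.36 = 4.68%.
Change = 4.68% − 7.06% = −2.38 percentage points.

The unemployment rate changes by −2.38 percentage points.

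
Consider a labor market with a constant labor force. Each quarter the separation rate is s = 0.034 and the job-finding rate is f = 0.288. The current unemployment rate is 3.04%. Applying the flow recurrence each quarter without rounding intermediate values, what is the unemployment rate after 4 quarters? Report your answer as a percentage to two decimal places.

With a fixed labor force, u_{t+1} = u_t + s·(1−u_t) − f·u_t = u_t·(1−s−f) + s.
Here 1−s−f = 0.678 and s = 0.034.
u_1 = 0.030400 × 0.678 + 0.034 = 0.054611.
u_2 = 0.054611 × 0.678 + 0.034 = 0.071026.
u_3 = 0.071026 × 0.678 + 0.034 = 0.082156.
u_4 = 0.082156 × 0.678 + 0.034 = 0.089702.

Unemployment rate after four quarters ≈ 8.97%.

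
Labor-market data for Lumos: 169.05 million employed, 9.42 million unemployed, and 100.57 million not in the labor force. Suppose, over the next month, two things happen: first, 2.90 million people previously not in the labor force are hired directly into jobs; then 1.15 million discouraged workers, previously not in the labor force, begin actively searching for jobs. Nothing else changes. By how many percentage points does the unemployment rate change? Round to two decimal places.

Initially, labor force = 169.05 + 9.42 = 178.47 million, so u = 9.42/178.47 = 5.28%.
After the first change, employed and labor force both rise by 2.90; unemployed unchanged → E = 171.95, U = 9.42, labor force = 181.37 million.
After the second change, unemployed and labor force both rise by 1.15 → E = 171.95, U = 10.57, labor force = 182.52 million.
New unemployment rate = 10.57 / 182.52 = 5.79%.
Change = 5.79% − 5.28% = +0.51 percentage points.

The unemployment rate changes by +0.51 percentage points.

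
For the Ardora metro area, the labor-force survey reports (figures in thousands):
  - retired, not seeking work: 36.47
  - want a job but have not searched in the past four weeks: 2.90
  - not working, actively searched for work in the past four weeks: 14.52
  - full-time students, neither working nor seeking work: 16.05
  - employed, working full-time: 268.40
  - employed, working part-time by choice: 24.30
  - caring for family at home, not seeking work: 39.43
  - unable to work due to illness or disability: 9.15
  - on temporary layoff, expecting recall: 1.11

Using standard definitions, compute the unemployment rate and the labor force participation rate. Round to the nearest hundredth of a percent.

Employed = 268.40 + 24.30 = 292.70 thousand.
Unemployed = 14.52 + 1.11 = 15.63 thousand (jobless and actively searching, or on temporary layoff).
Labor force = 292.70 + 15.63 = 308.33 thousand.
Not in labor force = 36.47 + 2.90 + 16.05 + 39.43 + 9.15 = 104.00 thousand (those not working and not actively searching are outside the labor force — including those who want a job but have given up searching).
Civilian working-age population = 308.33 + 104.00 = 412.33 thousand.
Unemployment rate = 15.63 / 308.33 = 5.07%.
Labor force participation rate = 308.33 / 412.33 = 74.78%.

Unemployment rate ≈ 5.07%; labor force participation rate ≈ 74.78%.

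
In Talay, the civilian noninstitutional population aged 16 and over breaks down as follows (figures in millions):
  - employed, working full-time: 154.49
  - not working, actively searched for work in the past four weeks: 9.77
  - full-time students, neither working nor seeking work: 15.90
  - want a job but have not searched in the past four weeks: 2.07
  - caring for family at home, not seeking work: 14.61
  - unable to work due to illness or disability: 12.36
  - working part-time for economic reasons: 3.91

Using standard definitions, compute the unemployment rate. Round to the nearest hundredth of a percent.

Unemployment rate ≈ 5.81%.

Employed = 154.49 + 3.91 = 158.40 million (anyone who worked, including part-time for economic reasons, counts as employed).
Unemployed = 9.77 million.
Labor force = 158.40 + 9.77 = 168.17 million.
Unemployment rate = 9.77 / 168.17 = 5.81%.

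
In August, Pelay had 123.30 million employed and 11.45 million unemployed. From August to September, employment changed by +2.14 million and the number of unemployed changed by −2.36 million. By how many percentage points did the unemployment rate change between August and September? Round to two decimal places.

The unemployment rate changed by −1.74 percentage points.

August: labor force = 123.30 + 11.45 = 134.75; u = 11.45/134.75 = 8.50%.
September: labor force = 125.44 + 9.09 = 134.53; u = 9.09/134.53 = 6.76%.
Change = 6.76% − 8.50% = −1.74 pp.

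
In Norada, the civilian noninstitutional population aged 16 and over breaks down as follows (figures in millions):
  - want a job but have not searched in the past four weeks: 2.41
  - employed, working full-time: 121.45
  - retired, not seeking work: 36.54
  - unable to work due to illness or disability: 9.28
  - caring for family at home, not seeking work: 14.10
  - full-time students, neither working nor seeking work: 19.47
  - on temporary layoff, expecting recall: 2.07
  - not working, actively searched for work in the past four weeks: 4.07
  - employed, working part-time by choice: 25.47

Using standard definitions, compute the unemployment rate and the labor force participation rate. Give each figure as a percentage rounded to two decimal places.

Unemployment rate ≈ 4.01%; labor force participation rate ≈ 65.17%.

Employed = 121.45 + 25.47 = 146.92 million.
Unemployed = 2.07 + 4.07 = 6.14 million (jobless and actively searching, or on temporary layoff).
Labor force = 146.92 + 6.14 = 153.06 million.
Not in labor force = 2.41 + 36.54 + 9.28 + 14.10 + 19.47 = 81.80 million (those not working and not actively searching are outside the labor force — including those who want a job but have given up searching).
Civilian working-age population = 153.06 + 81.80 = 234.86 million.
Unemployment rate = 6.14 / 153.06 = 4.01%.
Labor force participation rate = 153.06 / 234.86 = 65.17%.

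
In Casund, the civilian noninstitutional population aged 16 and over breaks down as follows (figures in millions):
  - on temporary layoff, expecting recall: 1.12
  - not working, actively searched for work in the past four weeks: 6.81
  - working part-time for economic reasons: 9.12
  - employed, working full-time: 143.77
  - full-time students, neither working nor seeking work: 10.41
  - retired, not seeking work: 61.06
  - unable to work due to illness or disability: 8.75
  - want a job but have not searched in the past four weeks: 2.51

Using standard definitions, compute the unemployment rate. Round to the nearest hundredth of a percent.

Unemployment rate ≈ 4.93%.

Employed = 9.12 + 143.77 = 152.89 million (anyone who worked, including part-time for economic reasons, counts as employed).
Unemployed = 1.12 + 6.81 = 7.93 million (jobless and actively searching, or on temporary layoff).
Labor force = 152.89 + 7.93 = 160.82 million.
Unemployment rate = 7.93 / 160.82 = 4.93%.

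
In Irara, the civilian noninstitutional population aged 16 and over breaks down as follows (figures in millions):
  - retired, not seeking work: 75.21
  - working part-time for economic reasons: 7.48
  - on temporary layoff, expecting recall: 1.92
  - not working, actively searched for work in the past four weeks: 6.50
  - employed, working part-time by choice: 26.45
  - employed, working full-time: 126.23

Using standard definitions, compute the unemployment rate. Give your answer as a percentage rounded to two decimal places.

Employed = 7.48 + 26.45 + 126.23 = 160.16 million (anyone who worked, including part-time for economic reasons, counts as employed).
Unemployed = 1.92 + 6.50 = 8.42 million (jobless and actively searching, or on temporary layoff).
Labor force = 160.16 + 8.42 = 168.58 million.
Unemployment rate = 8.42 / 168.58 = 4.99%.

Unemployment rate ≈ 4.99%.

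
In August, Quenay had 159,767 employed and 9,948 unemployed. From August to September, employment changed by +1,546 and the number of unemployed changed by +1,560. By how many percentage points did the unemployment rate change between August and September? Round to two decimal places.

The unemployment rate changed by +0.80 percentage points.

August: labor force = 159,767 + 9,948 = 169,715; u = 9,948/169,715 = 5.86%.
September: labor force = 161,313 + 11,508 = 172,821; u = 11,508/172,821 = 6.66%.
Change = 6.66% − 5.86% = +0.80 pp.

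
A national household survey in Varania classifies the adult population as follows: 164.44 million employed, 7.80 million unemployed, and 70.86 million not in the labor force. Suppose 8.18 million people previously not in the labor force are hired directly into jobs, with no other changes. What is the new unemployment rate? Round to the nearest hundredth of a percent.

New unemployment rate ≈ 4.32%.

Initially, labor force = 164.44 + 7.80 = 172.24 million, so u = 7.80/172.24 = 4.53%.
After the change, employed and labor force both rise by 8.18; unemployed unchanged → E = 172.62, U = 7.80, labor force = 180.42 million.
New unemployment rate = 7.80 / 180.42 = 4.32%.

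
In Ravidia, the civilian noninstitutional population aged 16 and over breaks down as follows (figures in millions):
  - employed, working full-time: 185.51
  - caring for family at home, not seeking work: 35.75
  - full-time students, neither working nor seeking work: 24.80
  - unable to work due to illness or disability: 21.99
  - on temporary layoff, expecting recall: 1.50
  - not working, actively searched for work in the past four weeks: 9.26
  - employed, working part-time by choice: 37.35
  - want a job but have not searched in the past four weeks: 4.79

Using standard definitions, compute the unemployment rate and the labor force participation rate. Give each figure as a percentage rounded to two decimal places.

Employed = 185.51 + 37.35 = 222.86 million.
Unemployed = 1.50 + 9.26 = 10.76 million (jobless and actively searching, or on temporary layoff).
Labor force = 222.86 + 10.76 = 233.62 million.
Not in labor force = 35.75 + 24.80 + 21.99 + 4.79 = 87.33 million (those not working and not actively searching are outside the labor force — including those who want a job but have given up searching).
Civilian working-age population = 233.62 + 87.33 = 320.95 million.
Unemployment rate = 10.76 / 233.62 = 4.61%.
Labor force participation rate = 233.62 / 320.95 = 72.79%.

Unemployment rate ≈ 4.61%; labor force participation rate ≈ 72.79%.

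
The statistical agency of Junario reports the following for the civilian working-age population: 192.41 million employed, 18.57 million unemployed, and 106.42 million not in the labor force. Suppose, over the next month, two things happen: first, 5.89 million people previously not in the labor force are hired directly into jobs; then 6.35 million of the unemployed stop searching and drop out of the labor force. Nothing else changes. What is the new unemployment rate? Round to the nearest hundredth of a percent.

New unemployment rate ≈ 5.80%.

Initially, labor force = 192.41 + 18.57 = 210.98 million, so u = 18.57/210.98 = 8.80%.
After the first change, employed and labor force both rise by 5.89; unemployed unchanged → E = 198.30, U = 18.57, labor force = 216.87 million.
After the second change, unemployed and labor force both fall by 6.35 → E = 198.30, U = 12.22, labor force = 210.52 million.
New unemployment rate = 12.22 / 210.52 = 5.80%.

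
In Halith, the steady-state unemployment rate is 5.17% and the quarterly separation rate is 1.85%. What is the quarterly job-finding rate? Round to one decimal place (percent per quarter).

Job-finding rate ≈ 33.9% per quarter.

From u* = s/(s+f): f = s·(1−u)/u.
f = 1.85 × (1 − 0.0517) / 0.0517 = 1.7544 / 0.0517 ≈ 33.9% per quarter.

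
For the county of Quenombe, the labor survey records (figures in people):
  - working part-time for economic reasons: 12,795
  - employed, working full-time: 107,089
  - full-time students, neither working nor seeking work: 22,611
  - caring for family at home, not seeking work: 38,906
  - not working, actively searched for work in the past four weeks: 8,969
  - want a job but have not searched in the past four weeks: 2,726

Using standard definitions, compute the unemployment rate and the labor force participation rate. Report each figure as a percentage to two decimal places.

Employed = 12,795 + 107,089 = 119,884 (anyone who worked, including part-time for economic reasons, counts as employed).
Unemployed = 8,969.
Labor force = 119,884 + 8,969 = 128,853.
Not in labor force = 22,611 + 38,906 + 2,726 = 64,243 (those not working and not actively searching are outside the labor force — including those who want a job but have given up searching).
Civilian working-age population = 128,853 + 64,243 = 193,096.
Unemployment rate = 8,969 / 128,853 = 6.96%.
Labor force participation rate = 128,853 / 193,096 = 66.73%.

Unemployment rate ≈ 6.96%; labor force participation rate ≈ 66.73%.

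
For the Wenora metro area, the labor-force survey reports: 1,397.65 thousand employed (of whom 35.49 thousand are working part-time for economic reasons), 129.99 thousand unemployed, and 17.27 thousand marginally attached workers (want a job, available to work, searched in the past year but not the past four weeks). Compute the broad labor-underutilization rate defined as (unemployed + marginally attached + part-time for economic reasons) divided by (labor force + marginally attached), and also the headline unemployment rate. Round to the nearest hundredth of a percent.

Labor force = 1,397.65 + 129.99 = 1,527.64 thousand.
Numerator = 129.99 + 17.27 + 35.49 = 182.75 thousand.
Denominator = 1,527.64 + 17.27 = 1,544.91 thousand.
Broad rate = 182.75 / 1,544.91 = 11.83%.
Headline unemployment rate = 129.99 / 1,527.64 = 8.51%.

Broad underutilization rate ≈ 11.83%; headline unemployment rate ≈ 8.51%.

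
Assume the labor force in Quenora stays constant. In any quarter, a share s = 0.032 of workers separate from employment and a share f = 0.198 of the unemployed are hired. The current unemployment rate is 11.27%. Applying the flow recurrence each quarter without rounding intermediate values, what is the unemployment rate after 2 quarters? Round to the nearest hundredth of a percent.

Unemployment rate after two quarters ≈ 12.35%.

With a fixed labor force, u_{t+1} = u_t + s·(1−u_t) − f·u_t = u_t·(1−s−f) + s.
Here 1−s−f = 0.770 and s = 0.032.
u_1 = 0.112700 × 0.770 + 0.032 = 0.118779.
u_2 = 0.118779 × 0.770 + 0.032 = 0.123460.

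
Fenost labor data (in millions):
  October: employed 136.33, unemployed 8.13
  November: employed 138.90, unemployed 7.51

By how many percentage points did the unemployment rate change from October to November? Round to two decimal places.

The unemployment rate changed by −0.50 percentage points.

October: labor force = 136.33 + 8.13 = 144.46; u = 8.13/144.46 = 5.63%.
November: labor force = 138.90 + 7.51 = 146.41; u = 7.51/146.41 = 5.13%.
Change = 5.13% − 5.63% = −0.50 pp.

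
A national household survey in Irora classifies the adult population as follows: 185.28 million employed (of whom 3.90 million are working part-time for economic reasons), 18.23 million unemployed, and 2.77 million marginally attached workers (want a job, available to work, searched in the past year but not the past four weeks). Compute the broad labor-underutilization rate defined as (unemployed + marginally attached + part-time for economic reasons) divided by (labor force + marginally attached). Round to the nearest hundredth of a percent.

Broad underutilization rate ≈ 12.07%.

Labor force = 185.28 + 18.23 = 203.51 million.
Numerator = 18.23 + 2.77 + 3.90 = 24.90 million.
Denominator = 203.51 + 2.77 = 206.28 million.
Broad rate = 24.90 / 206.28 = 12.07%.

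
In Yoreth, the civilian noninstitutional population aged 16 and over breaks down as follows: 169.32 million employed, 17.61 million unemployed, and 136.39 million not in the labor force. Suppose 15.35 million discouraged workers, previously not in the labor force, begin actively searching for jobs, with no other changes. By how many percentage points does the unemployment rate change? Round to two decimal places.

The unemployment rate changes by +6.87 percentage points.

Initially, labor force = 169.32 + 17.61 = 186.93 million, so u = 17.61/186.93 = 9.42%.
After the change, unemployed and labor force both rise by 15.35 → E = 169.32, U = 32.96, labor force = 202.28 million.
New unemployment rate = 32.96 / 202.28 = 16.29%.
Change = 16.29% − 9.42% = +6.87 percentage points.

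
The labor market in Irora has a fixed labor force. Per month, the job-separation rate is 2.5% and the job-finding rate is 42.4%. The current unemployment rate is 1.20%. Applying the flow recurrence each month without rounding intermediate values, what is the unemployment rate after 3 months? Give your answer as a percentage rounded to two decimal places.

Unemployment rate after three months ≈ 4.84%.

With a fixed labor force, u_{t+1} = u_t + s·(1−u_t) − f·u_t = u_t·(1−s−f) + s.
Here 1−s−f = 0.551 and s = 0.025.
u_1 = 0.012000 × 0.551 + 0.025 = 0.031612.
u_2 = 0.031612 × 0.551 + 0.025 = 0.042418.
u_3 = 0.042418 × 0.551 + 0.025 = 0.048372.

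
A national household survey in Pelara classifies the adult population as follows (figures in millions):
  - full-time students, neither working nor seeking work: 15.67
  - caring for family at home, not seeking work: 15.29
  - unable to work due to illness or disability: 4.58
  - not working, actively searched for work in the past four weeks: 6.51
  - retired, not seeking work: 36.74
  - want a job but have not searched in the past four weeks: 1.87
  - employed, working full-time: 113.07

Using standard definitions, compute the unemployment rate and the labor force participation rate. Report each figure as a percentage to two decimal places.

Employed = 113.07 million.
Unemployed = 6.51 million.
Labor force = 113.07 + 6.51 = 119.58 million.
Not in labor force = 15.67 + 15.29 + 4.58 + 36.74 + 1.87 = 74.15 million (those not working and not actively searching are outside the labor force — including those who want a job but have given up searching).
Civilian working-age population = 119.58 + 74.15 = 193.73 million.
Unemployment rate = 6.51 / 119.58 = 5.44%.
Labor force participation rate = 119.58 / 193.73 = 61.73%.

Unemployment rate ≈ 5.44%; labor force participation rate ≈ 61.73%.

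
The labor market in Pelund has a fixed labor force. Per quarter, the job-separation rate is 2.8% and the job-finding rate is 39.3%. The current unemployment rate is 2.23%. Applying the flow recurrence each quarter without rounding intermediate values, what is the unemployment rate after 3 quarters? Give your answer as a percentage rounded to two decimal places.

Unemployment rate after three quarters ≈ 5.79%.

With a fixed labor force, u_{t+1} = u_t + s·(1−u_t) − f·u_t = u_t·(1−s−f) + s.
Here 1−s−f = 0.579 and s = 0.028.
u_1 = 0.022300 × 0.579 + 0.028 = 0.040912.
u_2 = 0.040912 × 0.579 + 0.028 = 0.051688.
u_3 = 0.051688 × 0.579 + 0.028 = 0.057927.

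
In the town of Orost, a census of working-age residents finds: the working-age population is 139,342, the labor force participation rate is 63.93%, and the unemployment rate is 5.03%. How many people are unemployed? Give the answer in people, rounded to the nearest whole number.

Labor force = 0.6393 × 139,342 = 89,081.
Unemployed = 0.0503 × 89,081 ≈ 4,481.

About 4,481 are unemployed.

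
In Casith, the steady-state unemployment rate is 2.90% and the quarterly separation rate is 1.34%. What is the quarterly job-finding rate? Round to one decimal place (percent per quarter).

Job-finding rate ≈ 44.9% per quarter.

From u* = s/(s+f): f = s·(1−u)/u.
f = 1.34 × (1 − 0.0290) / 0.0290 = 1.3011 / 0.0290 ≈ 44.9% per quarter.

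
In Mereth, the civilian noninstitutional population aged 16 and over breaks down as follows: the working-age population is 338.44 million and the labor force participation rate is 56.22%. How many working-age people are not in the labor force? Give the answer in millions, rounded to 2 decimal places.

Share not in the labor force = 1 − 0.5622 = 0.4378.
Not in labor force = 0.4378 × 338.44 ≈ 148.17 million.

About 148.17 million are not in the labor force.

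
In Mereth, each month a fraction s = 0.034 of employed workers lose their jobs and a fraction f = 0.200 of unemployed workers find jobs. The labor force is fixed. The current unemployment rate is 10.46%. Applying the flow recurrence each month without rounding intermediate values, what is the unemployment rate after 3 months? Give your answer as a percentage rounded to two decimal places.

With a fixed labor force, u_{t+1} = u_t + s·(1−u_t) − f·u_t = u_t·(1−s−f) + s.
Here 1−s−f = 0.766 and s = 0.034.
u_1 = 0.104600 × 0.766 + 0.034 = 0.114124.
u_2 = 0.114124 × 0.766 + 0.034 = 0.121419.
u_3 = 0.121419 × 0.766 + 0.034 = 0.127007.

Unemployment rate after three months ≈ 12.70%.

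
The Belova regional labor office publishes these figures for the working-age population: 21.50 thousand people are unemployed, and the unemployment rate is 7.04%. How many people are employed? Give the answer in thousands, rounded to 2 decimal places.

Labor force = U / u = 21.50 / 0.0704 ≈ 305.40 thousand.
Employed = labor force − unemployed = 305.40 − 21.50 = 283.90 thousand.

About 283.90 thousand are employed.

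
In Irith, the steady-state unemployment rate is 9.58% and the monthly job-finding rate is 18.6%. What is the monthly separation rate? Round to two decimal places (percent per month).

Separation rate ≈ 1.97% per month.

From u* = s/(s+f): s = u·f/(1−u).
s = 0.0958 × 18.6 / (1 − 0.0958) = 1.7819 / 0.9042 ≈ 1.97% per month.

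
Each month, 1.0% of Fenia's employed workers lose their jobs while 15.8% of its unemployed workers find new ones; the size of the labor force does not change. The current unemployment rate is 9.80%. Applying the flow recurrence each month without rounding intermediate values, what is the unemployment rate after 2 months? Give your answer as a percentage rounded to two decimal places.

Unemployment rate after two months ≈ 8.62%.

With a fixed labor force, u_{t+1} = u_t + s·(1−u_t) − f·u_t = u_t·(1−s−f) + s.
Here 1−s−f = 0.832 and s = 0.010.
u_1 = 0.098000 × 0.832 + 0.010 = 0.091536.
u_2 = 0.091536 × 0.832 + 0.010 = 0.086158.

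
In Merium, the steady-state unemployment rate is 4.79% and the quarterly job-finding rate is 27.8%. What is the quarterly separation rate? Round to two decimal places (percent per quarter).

From u* = s/(s+f): s = u·f/(1−u).
s = 0.0479 × 27.8 / (1 − 0.0479) = 1.3316 / 0.9521 ≈ 1.40% per quarter.

Separation rate ≈ 1.40% per quarter.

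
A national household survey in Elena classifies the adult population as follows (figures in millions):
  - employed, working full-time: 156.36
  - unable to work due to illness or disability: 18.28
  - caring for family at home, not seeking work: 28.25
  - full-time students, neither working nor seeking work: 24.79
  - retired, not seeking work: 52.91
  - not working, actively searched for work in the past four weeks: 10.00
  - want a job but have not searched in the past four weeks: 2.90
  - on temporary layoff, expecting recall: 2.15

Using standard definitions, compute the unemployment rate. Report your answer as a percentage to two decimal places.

Unemployment rate ≈ 7.21%.

Employed = 156.36 million.
Unemployed = 10.00 + 2.15 = 12.15 million (jobless and actively searching, or on temporary layoff).
Labor force = 156.36 + 12.15 = 168.51 million.
Unemployment rate = 12.15 / 168.51 = 7.21%.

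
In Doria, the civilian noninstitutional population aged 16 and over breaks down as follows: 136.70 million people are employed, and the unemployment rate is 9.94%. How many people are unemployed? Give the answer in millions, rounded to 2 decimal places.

About 15.09 million are unemployed.

Let U be the number unemployed. The labor force is E + U, and U/(E+U) = 0.0994.
So U = 0.0994 × 136.70 / (1 − 0.0994) = 13.5880 / 0.9006 ≈ 15.09 million.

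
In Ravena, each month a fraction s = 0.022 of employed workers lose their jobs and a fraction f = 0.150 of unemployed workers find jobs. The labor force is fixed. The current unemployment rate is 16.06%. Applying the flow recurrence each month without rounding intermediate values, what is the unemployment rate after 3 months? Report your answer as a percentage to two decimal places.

With a fixed labor force, u_{t+1} = u_t + s·(1−u_t) − f·u_t = u_t·(1−s−f) + s.
Here 1−s−f = 0.828 and s = 0.022.
u_1 = 0.160600 × 0.828 + 0.022 = 0.154977.
u_2 = 0.154977 × 0.828 + 0.022 = 0.150321.
u_3 = 0.150321 × 0.828 + 0.022 = 0.146466.

Unemployment rate after three months ≈ 14.65%.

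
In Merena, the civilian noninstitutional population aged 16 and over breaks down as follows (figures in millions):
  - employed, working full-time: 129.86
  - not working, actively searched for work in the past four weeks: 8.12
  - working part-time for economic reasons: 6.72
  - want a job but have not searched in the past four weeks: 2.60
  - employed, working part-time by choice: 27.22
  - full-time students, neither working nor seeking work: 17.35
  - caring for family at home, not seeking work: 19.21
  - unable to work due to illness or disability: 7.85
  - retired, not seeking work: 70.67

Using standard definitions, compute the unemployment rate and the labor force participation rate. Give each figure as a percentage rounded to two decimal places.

Employed = 129.86 + 6.72 + 27.22 = 163.80 million (anyone who worked, including part-time for economic reasons, counts as employed).
Unemployed = 8.12 million.
Labor force = 163.80 + 8.12 = 171.92 million.
Not in labor force = 2.60 + 17.35 + 19.21 + 7.85 + 70.67 = 117.68 million (those not working and not actively searching are outside the labor force — including those who want a job but have given up searching).
Civilian working-age population = 171.92 + 117.68 = 289.60 million.
Unemployment rate = 8.12 / 171.92 = 4.72%.
Labor force participation rate = 171.92 / 289.60 = 59.36%.

Unemployment rate ≈ 4.72%; labor force participation rate ≈ 59.36%.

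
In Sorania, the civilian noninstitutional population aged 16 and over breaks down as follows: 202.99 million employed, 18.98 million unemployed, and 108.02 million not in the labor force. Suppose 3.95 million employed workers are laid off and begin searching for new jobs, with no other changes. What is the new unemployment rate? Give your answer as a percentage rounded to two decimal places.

New unemployment rate ≈ 10.33%.

Initially, labor force = 202.99 + 18.98 = 221.97 million, so u = 18.98/221.97 = 8.55%.
After the change, employed falls and unemployed rises by 3.95; labor force unchanged → E = 199.04, U = 22.93, labor force = 221.97 million.
New unemployment rate = 22.93 / 221.97 = 10.33%.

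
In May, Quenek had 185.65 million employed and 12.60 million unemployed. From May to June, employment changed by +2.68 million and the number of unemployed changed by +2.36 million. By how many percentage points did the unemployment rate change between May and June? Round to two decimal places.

The unemployment rate changed by +1.00 percentage points.

May: labor force = 185.65 + 12.60 = 198.25; u = 12.60/198.25 = 6.36%.
June: labor force = 188.33 + 14.96 = 203.29; u = 14.96/203.29 = 7.36%.
Change = 7.36% − 6.36% = +1.00 pp.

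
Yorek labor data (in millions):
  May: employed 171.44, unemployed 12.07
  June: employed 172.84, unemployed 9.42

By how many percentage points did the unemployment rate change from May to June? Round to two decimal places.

The unemployment rate changed by −1.41 percentage points.

May: labor force = 171.44 + 12.07 = 183.51; u = 12.07/183.51 = 6.58%.
June: labor force = 172.84 + 9.42 = 182.26; u = 9.42/182.26 = 5.17%.
Change = 5.17% − 6.58% = −1.41 pp.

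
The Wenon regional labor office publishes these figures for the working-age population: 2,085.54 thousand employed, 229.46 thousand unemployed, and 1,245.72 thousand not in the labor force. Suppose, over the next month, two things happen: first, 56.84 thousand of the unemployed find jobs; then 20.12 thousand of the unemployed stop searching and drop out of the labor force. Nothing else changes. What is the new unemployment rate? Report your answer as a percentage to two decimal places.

New unemployment rate ≈ 6.65%.

Initially, labor force = 2,085.54 + 229.46 = 2,315.00 thousand, so u = 229.46/2,315.00 = 9.91%.
After the first change, unemployed falls and employed rises by 56.84; labor force unchanged → E = 2,142.38, U = 172.62, labor force = 2,315.00 thousand.
After the second change, unemployed and labor force both fall by 20.12 → E = 2,142.38, U = 152.50, labor force = 2,294.88 thousand.
New unemployment rate = 152.50 / 2,294.88 = 6.65%.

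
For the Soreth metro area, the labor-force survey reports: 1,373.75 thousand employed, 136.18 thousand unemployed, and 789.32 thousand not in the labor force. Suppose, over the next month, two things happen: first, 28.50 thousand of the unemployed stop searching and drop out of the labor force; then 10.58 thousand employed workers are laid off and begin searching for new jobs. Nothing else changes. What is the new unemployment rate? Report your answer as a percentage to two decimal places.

New unemployment rate ≈ 7.98%.

Initially, labor force = 1,373.75 + 136.18 = 1,509.93 thousand, so u = 136.18/1,509.93 = 9.02%.
After the first change, unemployed and labor force both fall by 28.50 → E = 1,373.75, U = 107.68, labor force = 1,481.43 thousand.
After the second change, employed falls and unemployed rises by 10.58; labor force unchanged → E = 1,363.17, U = 118.26, labor force = 1,481.43 thousand.
New unemployment rate = 118.26 / 1,481.43 = 7.98%.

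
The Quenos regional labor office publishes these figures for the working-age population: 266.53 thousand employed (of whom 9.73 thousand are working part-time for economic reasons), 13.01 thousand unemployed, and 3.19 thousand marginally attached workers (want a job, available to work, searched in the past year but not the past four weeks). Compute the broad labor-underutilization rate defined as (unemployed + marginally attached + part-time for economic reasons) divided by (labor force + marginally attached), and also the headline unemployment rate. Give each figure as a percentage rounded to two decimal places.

Broad underutilization rate ≈ 9.17%; headline unemployment rate ≈ 4.65%.

Labor force = 266.53 + 13.01 = 279.54 thousand.
Numerator = 13.01 + 3.19 + 9.73 = 25.93 thousand.
Denominator = 279.54 + 3.19 = 282.73 thousand.
Broad rate = 25.93 / 282.73 = 9.17%.
Headline unemployment rate = 13.01 / 279.54 = 4.65%.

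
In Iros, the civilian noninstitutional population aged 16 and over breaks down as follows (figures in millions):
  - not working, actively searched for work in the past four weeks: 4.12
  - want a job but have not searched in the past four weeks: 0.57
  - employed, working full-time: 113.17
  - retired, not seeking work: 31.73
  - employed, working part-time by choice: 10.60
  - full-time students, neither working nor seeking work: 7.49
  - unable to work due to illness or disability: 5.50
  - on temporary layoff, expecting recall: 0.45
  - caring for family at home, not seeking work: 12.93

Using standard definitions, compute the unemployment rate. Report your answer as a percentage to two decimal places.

Unemployment rate ≈ 3.56%.

Employed = 113.17 + 10.60 = 123.77 million.
Unemployed = 4.12 + 0.45 = 4.57 million (jobless and actively searching, or on temporary layoff).
Labor force = 123.77 + 4.57 = 128.34 million.
Unemployment rate = 4.57 / 128.34 = 3.56%.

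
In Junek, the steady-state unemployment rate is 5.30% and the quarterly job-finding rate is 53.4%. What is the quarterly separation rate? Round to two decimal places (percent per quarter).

From u* = s/(s+f): s = u·f/(1−u).
s = 0.0530 × 53.4 / (1 − 0.0530) = 2.8302 / 0.9470 ≈ 2.99% per quarter.

Separation rate ≈ 2.99% per quarter.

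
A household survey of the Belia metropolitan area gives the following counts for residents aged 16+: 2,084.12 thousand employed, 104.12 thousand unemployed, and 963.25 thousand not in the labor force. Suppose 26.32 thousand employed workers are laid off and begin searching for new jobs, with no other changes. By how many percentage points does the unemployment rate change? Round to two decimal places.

The unemployment rate changes by +1.20 percentage points.

Initially, labor force = 2,084.12 + 104.12 = 2,188.24 thousand, so u = 104.12/2,188.24 = 4.76%.
After the change, employed falls and unemployed rises by 26.32; labor force unchanged → E = 2,057.80, U = 130.44, labor force = 2,188.24 thousand.
New unemployment rate = 130.44 / 2,188.24 = 5.96%.
Change = 5.96% − 4.76% = +1.20 percentage points.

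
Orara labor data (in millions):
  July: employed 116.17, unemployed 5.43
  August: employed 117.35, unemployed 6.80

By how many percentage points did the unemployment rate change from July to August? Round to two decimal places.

The unemployment rate changed by +1.01 percentage points.

July: labor force = 116.17 + 5.43 = 121.60; u = 5.43/121.60 = 4.47%.
August: labor force = 117.35 + 6.80 = 124.15; u = 6.80/124.15 = 5.48%.
Change = 5.48% − 4.47% = +1.01 pp.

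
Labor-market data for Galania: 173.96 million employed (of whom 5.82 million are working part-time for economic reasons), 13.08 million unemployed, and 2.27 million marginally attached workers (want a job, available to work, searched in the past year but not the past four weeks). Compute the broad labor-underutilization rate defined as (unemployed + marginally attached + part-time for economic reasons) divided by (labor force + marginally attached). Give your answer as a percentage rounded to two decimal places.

Broad underutilization rate ≈ 11.18%.

Labor force = 173.96 + 13.08 = 187.04 million.
Numerator = 13.08 + 2.27 + 5.82 = 21.17 million.
Denominator = 187.04 + 2.27 = 189.31 million.
Broad rate = 21.17 / 189.31 = 11.18%.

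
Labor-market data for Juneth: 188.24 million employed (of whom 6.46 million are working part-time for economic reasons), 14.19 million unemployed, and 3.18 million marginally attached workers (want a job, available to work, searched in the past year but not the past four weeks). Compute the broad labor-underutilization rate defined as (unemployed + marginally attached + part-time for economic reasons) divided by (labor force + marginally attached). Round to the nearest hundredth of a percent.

Labor force = 188.24 + 14.19 = 202.43 million.
Numerator = 14.19 + 3.18 + 6.46 = 23.83 million.
Denominator = 202.43 + 3.18 = 205.61 million.
Broad rate = 23.83 / 205.61 = 11.59%.

Broad underutilization rate ≈ 11.59%.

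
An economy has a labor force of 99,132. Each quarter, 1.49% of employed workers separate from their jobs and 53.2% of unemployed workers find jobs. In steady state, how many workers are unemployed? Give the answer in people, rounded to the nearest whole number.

Steady-state unemployment rate u* = s/(s+f) = 1.49/(1.49+53.2) = 0.027244.
Unemployed = u* × labor force = 0.027244 × 99,132 ≈ 2,701.

About 2,701 are unemployed in steady state.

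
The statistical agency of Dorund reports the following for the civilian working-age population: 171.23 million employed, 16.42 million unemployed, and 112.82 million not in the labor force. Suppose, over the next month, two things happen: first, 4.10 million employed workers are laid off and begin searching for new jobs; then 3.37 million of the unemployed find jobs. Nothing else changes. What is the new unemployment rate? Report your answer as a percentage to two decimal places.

Initially, labor force = 171.23 + 16.42 = 187.65 million, so u = 16.42/187.65 = 8.75%.
After the first change, employed falls and unemployed rises by 4.10; labor force unchanged → E = 167.13, U = 20.52, labor force = 187.65 million.
After the second change, unemployed falls and employed rises by 3.37; labor force unchanged → E = 170.50, U = 17.15, labor force = 187.65 million.
New unemployment rate = 17.15 / 187.65 = 9.14%.

New unemployment rate ≈ 9.14%.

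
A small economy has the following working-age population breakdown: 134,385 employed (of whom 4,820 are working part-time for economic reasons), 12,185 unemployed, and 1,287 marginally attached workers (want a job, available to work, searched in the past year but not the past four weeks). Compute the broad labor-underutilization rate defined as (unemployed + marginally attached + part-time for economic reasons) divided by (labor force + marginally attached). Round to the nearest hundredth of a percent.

Labor force = 134,385 + 12,185 = 146,570.
Numerator = 12,185 + 1,287 + 4,820 = 18,292.
Denominator = 146,570 + 1,287 = 147,857.
Broad rate = 18,292 / 147,857 = 12.37%.

Broad underutilization rate ≈ 12.37%.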